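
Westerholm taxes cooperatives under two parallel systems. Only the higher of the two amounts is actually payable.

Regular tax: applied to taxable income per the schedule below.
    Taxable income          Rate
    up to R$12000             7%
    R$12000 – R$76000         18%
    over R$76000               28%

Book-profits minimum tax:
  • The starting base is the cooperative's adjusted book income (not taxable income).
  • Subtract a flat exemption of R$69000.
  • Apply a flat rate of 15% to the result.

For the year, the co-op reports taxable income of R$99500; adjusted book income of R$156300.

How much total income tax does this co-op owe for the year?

Book-profits minimum tax:
  Base (adjusted book income): R$156300
  Less exemption R$69000 → base R$87300
  R$87300 × 15% = R$13095

Regular tax:
  R$12000 × 7% = R$840
  R$64000 × 18% = R$11520
  R$23500 × 28% = R$6580
  → R$18940

R$18940 > R$13095, so the regular tax governs.

R$18940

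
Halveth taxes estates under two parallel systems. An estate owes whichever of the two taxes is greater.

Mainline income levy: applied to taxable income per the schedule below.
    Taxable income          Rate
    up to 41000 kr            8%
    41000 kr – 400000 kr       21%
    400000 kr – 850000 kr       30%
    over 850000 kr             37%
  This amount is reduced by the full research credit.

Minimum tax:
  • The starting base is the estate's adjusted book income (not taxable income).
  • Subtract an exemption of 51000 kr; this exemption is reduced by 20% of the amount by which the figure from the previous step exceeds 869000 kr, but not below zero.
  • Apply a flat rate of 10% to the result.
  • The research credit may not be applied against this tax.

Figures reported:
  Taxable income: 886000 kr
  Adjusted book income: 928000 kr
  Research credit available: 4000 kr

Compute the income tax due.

Minimum tax:
  Base (adjusted book income): 928000 kr
  Exemption: 51000 kr − 20% × (928000 kr − 869000 kr) = 51000 kr − 11800 kr = 39200 kr
  Base: 928000 kr − 39200 kr = 888800 kr
  888800 kr × 10% = 88880 kr

Mainline income levy:
  41000 kr × 8% = 3280 kr
  359000 kr × 21% = 75390 kr
  450000 kr × 30% = 135000 kr
  36000 kr × 37% = 13320 kr
  → 226990 kr
  Less research credit 4000 kr → 222990 kr

222990 kr > 88880 kr, so the mainline income levy governs.

222990 kr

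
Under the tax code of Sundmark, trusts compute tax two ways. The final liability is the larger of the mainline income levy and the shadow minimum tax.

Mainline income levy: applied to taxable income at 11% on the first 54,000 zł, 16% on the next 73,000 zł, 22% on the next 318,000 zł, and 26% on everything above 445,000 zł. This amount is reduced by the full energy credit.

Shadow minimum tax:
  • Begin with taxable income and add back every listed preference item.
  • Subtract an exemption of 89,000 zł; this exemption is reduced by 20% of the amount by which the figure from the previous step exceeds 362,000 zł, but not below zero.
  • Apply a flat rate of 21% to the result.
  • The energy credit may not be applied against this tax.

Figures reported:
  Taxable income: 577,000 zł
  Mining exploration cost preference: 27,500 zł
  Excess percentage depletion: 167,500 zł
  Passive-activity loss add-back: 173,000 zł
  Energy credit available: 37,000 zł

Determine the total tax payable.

198,450 zł

Shadow minimum tax:
  Adjusted income: 577,000 zł + 27,500 zł + 167,500 zł + 173,000 zł = 945,000 zł
  Exemption: 20% × (945,000 zł − 362,000 zł) = 116,600 zł ≥ 89,000 zł, so the exemption is fully phased out
  Base: 945,000 zł − 0 zł = 945,000 zł
  945,000 zł × 21% = 198,450 zł

Mainline income levy:
  54,000 zł × 11% = 5,940 zł
  73,000 zł × 16% = 11,680 zł
  318,000 zł × 22% = 69,960 zł
  132,000 zł × 26% = 34,320 zł
  → 121,900 zł
  Less energy credit 37,000 zł → 84,900 zł

198,450 zł > 84,900 zł, so the shadow minimum tax is the binding amount.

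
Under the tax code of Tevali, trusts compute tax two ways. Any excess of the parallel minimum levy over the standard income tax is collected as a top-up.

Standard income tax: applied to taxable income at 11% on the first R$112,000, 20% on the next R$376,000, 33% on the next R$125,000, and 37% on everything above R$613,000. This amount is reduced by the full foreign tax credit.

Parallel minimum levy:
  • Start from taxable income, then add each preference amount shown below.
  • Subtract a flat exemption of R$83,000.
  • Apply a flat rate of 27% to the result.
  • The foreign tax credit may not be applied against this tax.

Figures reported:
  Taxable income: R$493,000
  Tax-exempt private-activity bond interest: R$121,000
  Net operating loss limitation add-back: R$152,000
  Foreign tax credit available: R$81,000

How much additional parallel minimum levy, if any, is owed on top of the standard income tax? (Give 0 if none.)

Standard income tax:
  R$112,000 × 11% = R$12,320
  R$376,000 × 20% = R$75,200
  R$5,000 × 33% = R$1,650
  → R$89,170
  Less foreign tax credit R$81,000 → R$8,170

Parallel minimum levy:
  Adjusted income: R$493,000 + R$121,000 + R$152,000 = R$766,000
  Less exemption R$83,000 → base R$683,000
  R$683,000 × 27% = R$184,410

Excess of parallel minimum levy over standard income tax: R$184,410 − R$8,170 = R$176,240.

R$176,240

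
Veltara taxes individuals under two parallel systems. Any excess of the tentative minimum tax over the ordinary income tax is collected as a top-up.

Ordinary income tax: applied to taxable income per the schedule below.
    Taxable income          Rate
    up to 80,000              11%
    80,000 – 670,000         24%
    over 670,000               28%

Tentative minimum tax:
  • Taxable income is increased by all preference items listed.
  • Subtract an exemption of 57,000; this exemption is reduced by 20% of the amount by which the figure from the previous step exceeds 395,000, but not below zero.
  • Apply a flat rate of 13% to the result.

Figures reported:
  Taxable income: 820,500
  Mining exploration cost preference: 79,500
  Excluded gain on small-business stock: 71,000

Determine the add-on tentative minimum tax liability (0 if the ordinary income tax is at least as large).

0

Tentative minimum tax:
  Adjusted income: 820,500 + 79,500 + 71,000 = 971,000
  Exemption: 20% × (971,000 − 395,000) = 115,200 ≥ 57,000, so the exemption is fully phased out
  Base: 971,000 − 0 = 971,000
  971,000 × 13% = 126,230

Ordinary income tax:
  80,000 × 11% = 8,800
  590,000 × 24% = 141,600
  150,500 × 28% = 42,140
  → 192,540

126,230 ≤ 192,540, so no add-on is due.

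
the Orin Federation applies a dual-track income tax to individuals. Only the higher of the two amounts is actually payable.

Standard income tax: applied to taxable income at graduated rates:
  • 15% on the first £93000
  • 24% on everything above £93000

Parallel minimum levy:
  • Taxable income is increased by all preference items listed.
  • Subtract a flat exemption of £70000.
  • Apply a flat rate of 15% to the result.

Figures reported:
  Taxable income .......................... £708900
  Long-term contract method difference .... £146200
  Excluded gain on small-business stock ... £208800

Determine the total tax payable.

Standard income tax:
  £93000 × 15% = £13950
  £615900 × 24% = £147816
  → £161766

Parallel minimum levy:
  Adjusted income: £708900 + £146200 + £208800 = £1063900
  Less exemption £70000 → base £993900
  £993900 × 15% = £149085

£161766 > £149085, so the standard income tax governs.

£161766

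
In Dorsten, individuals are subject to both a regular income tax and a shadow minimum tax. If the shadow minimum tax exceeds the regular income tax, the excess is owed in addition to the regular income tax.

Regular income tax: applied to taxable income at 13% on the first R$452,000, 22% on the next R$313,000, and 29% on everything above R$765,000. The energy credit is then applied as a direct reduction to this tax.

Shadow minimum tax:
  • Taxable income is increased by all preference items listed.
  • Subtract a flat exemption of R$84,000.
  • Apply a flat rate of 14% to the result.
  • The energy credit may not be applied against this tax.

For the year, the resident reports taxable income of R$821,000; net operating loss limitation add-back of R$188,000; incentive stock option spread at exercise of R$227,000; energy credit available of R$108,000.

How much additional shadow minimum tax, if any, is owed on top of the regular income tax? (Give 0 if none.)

Regular income tax:
  R$452,000 × 13% = R$58,760
  R$313,000 × 22% = R$68,860
  R$56,000 × 29% = R$16,240
  → R$143,860
  Less energy credit R$108,000 → R$35,860

Shadow minimum tax:
  Adjusted income: R$821,000 + R$188,000 + R$227,000 = R$1,236,000
  Less exemption R$84,000 → base R$1,152,000
  R$1,152,000 × 14% = R$161,280

Excess of shadow minimum tax over regular income tax: R$161,280 − R$35,860 = R$125,420.

R$125,420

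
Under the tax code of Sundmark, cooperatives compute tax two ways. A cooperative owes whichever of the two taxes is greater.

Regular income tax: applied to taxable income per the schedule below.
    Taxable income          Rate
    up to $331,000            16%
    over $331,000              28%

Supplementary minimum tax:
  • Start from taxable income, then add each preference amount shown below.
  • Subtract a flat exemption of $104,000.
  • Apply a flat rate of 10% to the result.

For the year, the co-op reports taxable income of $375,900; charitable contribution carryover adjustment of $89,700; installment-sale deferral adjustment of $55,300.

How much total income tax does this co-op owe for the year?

Supplementary minimum tax:
  Adjusted income: $375,900 + $89,700 + $55,300 = $520,900
  Less exemption $104,000 → base $416,900
  $416,900 × 10% = $41,690

Regular income tax:
  $331,000 × 16% = $52,960
  $44,900 × 28% = $12,572
  → $65,532

$65,532 > $41,690, so the regular income tax governs.

$65,532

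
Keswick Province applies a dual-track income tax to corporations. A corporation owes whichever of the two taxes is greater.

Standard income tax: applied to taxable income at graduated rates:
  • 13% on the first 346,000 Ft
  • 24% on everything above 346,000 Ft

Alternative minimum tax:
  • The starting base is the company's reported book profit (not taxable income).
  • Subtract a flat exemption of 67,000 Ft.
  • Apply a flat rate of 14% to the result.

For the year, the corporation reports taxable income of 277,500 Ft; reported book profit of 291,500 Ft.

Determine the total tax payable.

36,075 Ft

Standard income tax:
  277,500 Ft × 13% = 36,075 Ft

Alternative minimum tax:
  Base (reported book profit): 291,500 Ft
  Less exemption 67,000 Ft → base 224,500 Ft
  224,500 Ft × 14% = 31,430 Ft

36,075 Ft > 31,430 Ft, so the standard income tax governs.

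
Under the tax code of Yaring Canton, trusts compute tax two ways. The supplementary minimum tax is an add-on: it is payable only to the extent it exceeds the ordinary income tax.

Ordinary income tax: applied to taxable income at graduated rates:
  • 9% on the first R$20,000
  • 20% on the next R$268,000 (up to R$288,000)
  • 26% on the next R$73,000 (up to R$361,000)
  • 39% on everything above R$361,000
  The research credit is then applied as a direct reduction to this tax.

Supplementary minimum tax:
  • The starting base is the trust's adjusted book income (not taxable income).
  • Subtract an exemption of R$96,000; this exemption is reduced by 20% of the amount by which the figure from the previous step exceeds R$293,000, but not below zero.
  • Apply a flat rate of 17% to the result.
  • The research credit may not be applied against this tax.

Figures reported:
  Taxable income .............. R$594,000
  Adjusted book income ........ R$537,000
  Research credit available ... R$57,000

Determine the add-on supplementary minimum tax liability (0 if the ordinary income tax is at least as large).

R$0

Supplementary minimum tax:
  Base (adjusted book income): R$537,000
  Exemption: R$96,000 − 20% × (R$537,000 − R$293,000) = R$96,000 − R$48,800 = R$47,200
  Base: R$537,000 − R$47,200 = R$489,800
  R$489,800 × 17% = R$83,266

Ordinary income tax:
  R$20,000 × 9% = R$1,800
  R$268,000 × 20% = R$53,600
  R$73,000 × 26% = R$18,980
  R$233,000 × 39% = R$90,870
  → R$165,250
  Less research credit R$57,000 → R$108,250

R$83,266 ≤ R$108,250, so no add-on is due.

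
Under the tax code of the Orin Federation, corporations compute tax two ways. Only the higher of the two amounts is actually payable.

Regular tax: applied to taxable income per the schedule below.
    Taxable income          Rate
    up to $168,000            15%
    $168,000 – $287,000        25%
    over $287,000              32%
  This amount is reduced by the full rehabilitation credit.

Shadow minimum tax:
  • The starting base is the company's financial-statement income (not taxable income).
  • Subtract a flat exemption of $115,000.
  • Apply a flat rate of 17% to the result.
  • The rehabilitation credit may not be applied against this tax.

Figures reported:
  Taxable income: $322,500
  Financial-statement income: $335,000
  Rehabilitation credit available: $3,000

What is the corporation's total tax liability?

$63,310

Regular tax:
  $168,000 × 15% = $25,200
  $119,000 × 25% = $29,750
  $35,500 × 32% = $11,360
  → $66,310
  Less rehabilitation credit $3,000 → $63,310

Shadow minimum tax:
  Base (financial-statement income): $335,000
  Less exemption $115,000 → base $220,000
  $220,000 × 17% = $37,400

$63,310 > $37,400, so the regular tax governs.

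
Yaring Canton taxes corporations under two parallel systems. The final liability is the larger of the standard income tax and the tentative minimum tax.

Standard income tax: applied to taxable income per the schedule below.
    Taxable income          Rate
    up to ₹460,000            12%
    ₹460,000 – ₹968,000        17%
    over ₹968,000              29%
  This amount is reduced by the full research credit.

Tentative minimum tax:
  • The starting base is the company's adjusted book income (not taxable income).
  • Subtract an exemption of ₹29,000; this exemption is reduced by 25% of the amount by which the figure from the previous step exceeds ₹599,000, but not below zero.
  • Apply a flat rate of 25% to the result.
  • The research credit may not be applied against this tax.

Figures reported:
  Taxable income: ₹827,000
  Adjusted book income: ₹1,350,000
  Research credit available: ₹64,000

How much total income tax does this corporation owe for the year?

₹337,500

Standard income tax:
  ₹460,000 × 12% = ₹55,200
  ₹367,000 × 17% = ₹62,390
  → ₹117,590
  Less research credit ₹64,000 → ₹53,590

Tentative minimum tax:
  Base (adjusted book income): ₹1,350,000
  Exemption: 25% × (₹1,350,000 − ₹599,000) = ₹187,750 ≥ ₹29,000, so the exemption is fully phased out
  Base: ₹1,350,000 − ₹0 = ₹1,350,000
  ₹1,350,000 × 25% = ₹337,500

₹337,500 > ₹53,590, so the tentative minimum tax is the binding amount.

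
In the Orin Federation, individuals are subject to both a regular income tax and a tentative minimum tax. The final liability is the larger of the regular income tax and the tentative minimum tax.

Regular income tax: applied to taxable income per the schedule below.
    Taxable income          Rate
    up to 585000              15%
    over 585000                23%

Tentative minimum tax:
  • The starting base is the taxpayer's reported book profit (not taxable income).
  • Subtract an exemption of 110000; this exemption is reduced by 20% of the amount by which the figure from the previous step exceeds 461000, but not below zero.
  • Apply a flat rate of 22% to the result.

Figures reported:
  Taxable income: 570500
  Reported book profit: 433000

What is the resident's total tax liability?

Tentative minimum tax:
  Base (reported book profit): 433000
  Exemption: 433000 ≤ 461000, so full 110000 applies
  Base: 433000 − 110000 = 323000
  323000 × 22% = 71060

Regular income tax:
  570500 × 15% = 85575

85575 > 71060, so the regular income tax governs.

85575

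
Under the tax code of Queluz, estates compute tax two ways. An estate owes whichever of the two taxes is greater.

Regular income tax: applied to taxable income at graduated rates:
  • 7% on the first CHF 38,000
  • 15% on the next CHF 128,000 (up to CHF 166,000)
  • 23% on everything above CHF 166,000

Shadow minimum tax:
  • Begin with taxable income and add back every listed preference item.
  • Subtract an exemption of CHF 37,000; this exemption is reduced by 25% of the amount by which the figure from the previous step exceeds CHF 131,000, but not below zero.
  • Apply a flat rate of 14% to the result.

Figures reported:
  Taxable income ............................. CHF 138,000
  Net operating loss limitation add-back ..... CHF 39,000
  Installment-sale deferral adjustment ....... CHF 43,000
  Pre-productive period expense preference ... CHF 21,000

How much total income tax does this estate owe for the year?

Regular income tax:
  CHF 38,000 × 7% = CHF 2,660
  CHF 100,000 × 15% = CHF 15,000
  → CHF 17,660

Shadow minimum tax:
  Adjusted income: CHF 138,000 + CHF 39,000 + CHF 43,000 + CHF 21,000 = CHF 241,000
  Exemption: CHF 37,000 − 25% × (CHF 241,000 − CHF 131,000) = CHF 37,000 − CHF 27,500 = CHF 9,500
  Base: CHF 241,000 − CHF 9,500 = CHF 231,500
  CHF 231,500 × 14% = CHF 32,410

CHF 32,410 > CHF 17,660, so the shadow minimum tax is the binding amount.

CHF 32,410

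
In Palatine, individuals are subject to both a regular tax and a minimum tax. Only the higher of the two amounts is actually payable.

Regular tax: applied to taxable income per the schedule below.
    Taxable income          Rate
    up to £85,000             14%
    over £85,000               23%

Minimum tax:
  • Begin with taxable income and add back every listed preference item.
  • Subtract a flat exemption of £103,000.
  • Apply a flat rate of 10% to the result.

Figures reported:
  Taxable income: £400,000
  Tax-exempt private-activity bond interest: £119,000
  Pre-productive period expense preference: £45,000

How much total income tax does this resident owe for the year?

£84,350

Minimum tax:
  Adjusted income: £400,000 + £119,000 + £45,000 = £564,000
  Less exemption £103,000 → base £461,000
  £461,000 × 10% = £46,100

Regular tax:
  £85,000 × 14% = £11,900
  £315,000 × 23% = £72,450
  → £84,350

£84,350 > £46,100, so the regular tax governs.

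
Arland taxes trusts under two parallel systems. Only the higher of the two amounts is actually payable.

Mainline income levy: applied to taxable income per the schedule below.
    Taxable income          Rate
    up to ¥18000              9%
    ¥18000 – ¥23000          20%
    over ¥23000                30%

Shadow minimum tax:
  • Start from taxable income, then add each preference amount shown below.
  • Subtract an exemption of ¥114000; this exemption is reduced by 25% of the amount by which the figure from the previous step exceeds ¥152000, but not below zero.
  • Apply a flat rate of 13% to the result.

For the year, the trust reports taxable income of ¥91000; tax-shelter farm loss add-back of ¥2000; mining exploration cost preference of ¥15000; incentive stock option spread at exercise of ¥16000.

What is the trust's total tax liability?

¥23020

Mainline income levy:
  ¥18000 × 9% = ¥1620
  ¥5000 × 20% = ¥1000
  ¥68000 × 30% = ¥20400
  → ¥23020

Shadow minimum tax:
  Adjusted income: ¥91000 + ¥2000 + ¥15000 + ¥16000 = ¥124000
  Exemption: ¥124000 ≤ ¥152000, so full ¥114000 applies
  Base: ¥124000 − ¥114000 = ¥10000
  ¥10000 × 13% = ¥1300

¥23020 > ¥1300, so the mainline income levy governs.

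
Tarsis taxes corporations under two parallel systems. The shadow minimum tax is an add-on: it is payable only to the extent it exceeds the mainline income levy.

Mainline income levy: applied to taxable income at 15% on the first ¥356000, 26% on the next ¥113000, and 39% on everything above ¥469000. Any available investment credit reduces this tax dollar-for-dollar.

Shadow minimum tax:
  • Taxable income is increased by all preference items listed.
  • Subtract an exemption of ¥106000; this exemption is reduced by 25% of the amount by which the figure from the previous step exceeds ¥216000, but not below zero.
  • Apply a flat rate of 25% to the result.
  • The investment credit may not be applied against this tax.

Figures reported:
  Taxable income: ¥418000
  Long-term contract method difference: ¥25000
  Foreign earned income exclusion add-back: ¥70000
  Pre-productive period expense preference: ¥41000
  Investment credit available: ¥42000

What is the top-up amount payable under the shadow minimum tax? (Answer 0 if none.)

¥105605

Mainline income levy:
  ¥356000 × 15% = ¥53400
  ¥62000 × 26% = ¥16120
  → ¥69520
  Less investment credit ¥42000 → ¥27520

Shadow minimum tax:
  Adjusted income: ¥418000 + ¥25000 + ¥70000 + ¥41000 = ¥554000
  Exemption: ¥106000 − 25% × (¥554000 − ¥216000) = ¥106000 − ¥84500 = ¥21500
  Base: ¥554000 − ¥21500 = ¥532500
  ¥532500 × 25% = ¥133125

Excess of shadow minimum tax over mainline income levy: ¥133125 − ¥27520 = ¥105605.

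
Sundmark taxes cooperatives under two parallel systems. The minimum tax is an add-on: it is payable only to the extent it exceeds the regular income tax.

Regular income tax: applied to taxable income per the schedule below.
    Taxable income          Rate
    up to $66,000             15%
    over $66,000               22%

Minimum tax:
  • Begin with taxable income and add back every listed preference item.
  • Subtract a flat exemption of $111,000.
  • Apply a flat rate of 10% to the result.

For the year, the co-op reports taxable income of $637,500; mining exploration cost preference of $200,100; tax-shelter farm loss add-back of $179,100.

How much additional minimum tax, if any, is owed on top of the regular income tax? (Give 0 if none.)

Regular income tax:
  $66,000 × 15% = $9,900
  $571,500 × 22% = $125,730
  → $135,630

Minimum tax:
  Adjusted income: $637,500 + $200,100 + $179,100 = $1,016,700
  Less exemption $111,000 → base $905,700
  $905,700 × 10% = $90,570

$90,570 ≤ $135,630, so no add-on is due.

$0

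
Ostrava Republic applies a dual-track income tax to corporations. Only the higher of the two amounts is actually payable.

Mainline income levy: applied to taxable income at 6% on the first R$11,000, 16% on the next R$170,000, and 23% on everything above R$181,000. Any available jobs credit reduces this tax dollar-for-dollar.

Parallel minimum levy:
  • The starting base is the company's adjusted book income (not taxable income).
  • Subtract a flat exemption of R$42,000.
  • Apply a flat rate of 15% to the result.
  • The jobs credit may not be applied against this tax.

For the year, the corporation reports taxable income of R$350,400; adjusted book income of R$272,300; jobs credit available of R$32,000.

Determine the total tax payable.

R$34,822

Mainline income levy:
  R$11,000 × 6% = R$660
  R$170,000 × 16% = R$27,200
  R$169,400 × 23% = R$38,962
  → R$66,822
  Less jobs credit R$32,000 → R$34,822

Parallel minimum levy:
  Base (adjusted book income): R$272,300
  Less exemption R$42,000 → base R$230,300
  R$230,300 × 15% = R$34,545

R$34,822 > R$34,545, so the mainline income levy governs.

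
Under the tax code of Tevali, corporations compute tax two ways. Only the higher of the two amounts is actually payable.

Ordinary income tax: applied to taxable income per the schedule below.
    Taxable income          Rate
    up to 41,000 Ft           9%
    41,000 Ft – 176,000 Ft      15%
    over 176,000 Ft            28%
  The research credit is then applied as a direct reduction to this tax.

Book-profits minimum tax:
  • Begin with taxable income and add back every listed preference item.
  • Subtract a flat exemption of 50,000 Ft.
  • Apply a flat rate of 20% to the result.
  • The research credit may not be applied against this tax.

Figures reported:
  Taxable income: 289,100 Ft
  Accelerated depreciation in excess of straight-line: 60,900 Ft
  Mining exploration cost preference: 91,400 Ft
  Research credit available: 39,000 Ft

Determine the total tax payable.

78,280 Ft

Book-profits minimum tax:
  Adjusted income: 289,100 Ft + 60,900 Ft + 91,400 Ft = 441,400 Ft
  Less exemption 50,000 Ft → base 391,400 Ft
  391,400 Ft × 20% = 78,280 Ft

Ordinary income tax:
  41,000 Ft × 9% = 3,690 Ft
  135,000 Ft × 15% = 20,250 Ft
  113,100 Ft × 28% = 31,668 Ft
  → 55,608 Ft
  Less research credit 39,000 Ft → 16,608 Ft

78,280 Ft > 16,608 Ft, so the book-profits minimum tax is the binding amount.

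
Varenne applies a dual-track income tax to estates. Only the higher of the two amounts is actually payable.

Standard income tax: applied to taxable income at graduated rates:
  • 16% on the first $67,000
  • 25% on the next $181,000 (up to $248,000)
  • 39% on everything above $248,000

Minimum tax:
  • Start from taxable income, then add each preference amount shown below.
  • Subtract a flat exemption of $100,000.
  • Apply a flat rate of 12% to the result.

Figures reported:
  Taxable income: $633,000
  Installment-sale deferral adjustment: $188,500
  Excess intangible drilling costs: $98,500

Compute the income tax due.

Minimum tax:
  Adjusted income: $633,000 + $188,500 + $98,500 = $920,000
  Less exemption $100,000 → base $820,000
  $820,000 × 12% = $98,400

Standard income tax:
  $67,000 × 16% = $10,720
  $181,000 × 25% = $45,250
  $385,000 × 39% = $150,150
  → $206,120

$206,120 > $98,400, so the standard income tax governs.

$206,120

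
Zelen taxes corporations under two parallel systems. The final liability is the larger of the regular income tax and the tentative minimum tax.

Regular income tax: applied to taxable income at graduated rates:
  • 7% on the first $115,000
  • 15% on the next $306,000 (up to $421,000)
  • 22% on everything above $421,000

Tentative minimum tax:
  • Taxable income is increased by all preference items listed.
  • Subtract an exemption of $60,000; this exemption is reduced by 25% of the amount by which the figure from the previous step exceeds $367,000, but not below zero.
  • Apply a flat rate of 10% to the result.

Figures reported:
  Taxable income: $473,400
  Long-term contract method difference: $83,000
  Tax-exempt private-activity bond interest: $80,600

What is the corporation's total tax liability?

$65,478

Tentative minimum tax:
  Adjusted income: $473,400 + $83,000 + $80,600 = $637,000
  Exemption: 25% × ($637,000 − $367,000) = $67,500 ≥ $60,000, so the exemption is fully phased out
  Base: $637,000 − $0 = $637,000
  $637,000 × 10% = $63,700

Regular income tax:
  $115,000 × 7% = $8,050
  $306,000 × 15% = $45,900
  $52,400 × 22% = $11,528
  → $65,478

$65,478 > $63,700, so the regular income tax governs.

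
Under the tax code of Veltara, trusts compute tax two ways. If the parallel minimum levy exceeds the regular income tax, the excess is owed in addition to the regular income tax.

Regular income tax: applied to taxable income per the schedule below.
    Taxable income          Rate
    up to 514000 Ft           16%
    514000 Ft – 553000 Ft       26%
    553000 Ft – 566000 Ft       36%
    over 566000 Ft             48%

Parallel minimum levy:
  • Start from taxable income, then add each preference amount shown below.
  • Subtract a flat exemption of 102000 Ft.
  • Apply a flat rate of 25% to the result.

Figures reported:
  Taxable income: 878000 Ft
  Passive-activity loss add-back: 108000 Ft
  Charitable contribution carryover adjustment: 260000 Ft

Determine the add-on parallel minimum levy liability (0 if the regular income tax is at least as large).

39180 Ft

Regular income tax:
  514000 Ft × 16% = 82240 Ft
  39000 Ft × 26% = 10140 Ft
  13000 Ft × 36% = 4680 Ft
  312000 Ft × 48% = 149760 Ft
  → 246820 Ft

Parallel minimum levy:
  Adjusted income: 878000 Ft + 108000 Ft + 260000 Ft = 1246000 Ft
  Less exemption 102000 Ft → base 1144000 Ft
  1144000 Ft × 25% = 286000 Ft

Excess of parallel minimum levy over regular income tax: 286000 Ft − 246820 Ft = 39180 Ft.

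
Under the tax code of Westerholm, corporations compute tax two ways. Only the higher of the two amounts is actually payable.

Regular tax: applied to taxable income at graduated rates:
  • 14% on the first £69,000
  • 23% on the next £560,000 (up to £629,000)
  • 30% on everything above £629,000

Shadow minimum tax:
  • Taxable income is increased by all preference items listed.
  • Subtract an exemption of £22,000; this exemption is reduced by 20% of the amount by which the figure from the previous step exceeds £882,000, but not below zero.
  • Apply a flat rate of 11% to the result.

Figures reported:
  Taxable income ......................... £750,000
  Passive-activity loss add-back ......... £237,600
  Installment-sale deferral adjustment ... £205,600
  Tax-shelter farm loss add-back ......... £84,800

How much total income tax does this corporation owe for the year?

£174,760

Shadow minimum tax:
  Adjusted income: £750,000 + £237,600 + £205,600 + £84,800 = £1,278,000
  Exemption: 20% × (£1,278,000 − £882,000) = £79,200 ≥ £22,000, so the exemption is fully phased out
  Base: £1,278,000 − £0 = £1,278,000
  £1,278,000 × 11% = £140,580

Regular tax:
  £69,000 × 14% = £9,660
  £560,000 × 23% = £128,800
  £121,000 × 30% = £36,300
  → £174,760

£174,760 > £140,580, so the regular tax governs.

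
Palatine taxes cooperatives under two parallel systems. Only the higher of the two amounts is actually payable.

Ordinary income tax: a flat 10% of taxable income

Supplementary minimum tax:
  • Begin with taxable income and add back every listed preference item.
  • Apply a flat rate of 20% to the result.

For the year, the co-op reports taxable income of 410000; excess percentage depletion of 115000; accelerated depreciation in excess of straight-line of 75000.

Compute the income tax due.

120000

Supplementary minimum tax:
  Adjusted income: 410000 + 115000 + 75000 = 600000
  600000 × 20% = 120000

Ordinary income tax:
  410000 × 10% = 41000

120000 > 41000, so the supplementary minimum tax is the binding amount.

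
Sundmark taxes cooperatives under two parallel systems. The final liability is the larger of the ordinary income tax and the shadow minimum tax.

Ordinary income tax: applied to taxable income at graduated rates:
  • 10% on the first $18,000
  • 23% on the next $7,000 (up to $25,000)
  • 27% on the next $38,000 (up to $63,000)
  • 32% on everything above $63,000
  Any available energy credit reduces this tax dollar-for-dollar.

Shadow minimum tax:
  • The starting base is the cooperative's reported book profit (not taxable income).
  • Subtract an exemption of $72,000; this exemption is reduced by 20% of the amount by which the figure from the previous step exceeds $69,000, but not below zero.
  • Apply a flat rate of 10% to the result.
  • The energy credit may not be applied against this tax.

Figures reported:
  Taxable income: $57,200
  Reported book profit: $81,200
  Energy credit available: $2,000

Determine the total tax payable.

Shadow minimum tax:
  Base (reported book profit): $81,200
  Exemption: $72,000 − 20% × ($81,200 − $69,000) = $72,000 − $2,440 = $69,560
  Base: $81,200 − $69,560 = $11,640
  $11,640 × 10% = $1,164

Ordinary income tax:
  $18,000 × 10% = $1,800
  $7,000 × 23% = $1,610
  $32,200 × 27% = $8,694
  → $12,104
  Less energy credit $2,000 → $10,104

$10,104 > $1,164, so the ordinary income tax governs.

$10,104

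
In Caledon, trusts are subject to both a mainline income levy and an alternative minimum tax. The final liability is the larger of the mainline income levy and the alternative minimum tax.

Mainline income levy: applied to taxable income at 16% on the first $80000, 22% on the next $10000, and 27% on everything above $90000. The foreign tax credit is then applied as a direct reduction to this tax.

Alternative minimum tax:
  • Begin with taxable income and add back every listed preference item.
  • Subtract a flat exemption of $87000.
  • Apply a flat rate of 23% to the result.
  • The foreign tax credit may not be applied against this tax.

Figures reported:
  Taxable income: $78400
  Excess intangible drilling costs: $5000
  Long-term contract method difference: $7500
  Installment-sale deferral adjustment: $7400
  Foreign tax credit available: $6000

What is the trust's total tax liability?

$6544

Mainline income levy:
  $78400 × 16% = $12544
  Less foreign tax credit $6000 → $6544

Alternative minimum tax:
  Adjusted income: $78400 + $5000 + $7500 + $7400 = $98300
  Less exemption $87000 → base $11300
  $11300 × 23% = $2599

$6544 > $2599, so the mainline income levy governs.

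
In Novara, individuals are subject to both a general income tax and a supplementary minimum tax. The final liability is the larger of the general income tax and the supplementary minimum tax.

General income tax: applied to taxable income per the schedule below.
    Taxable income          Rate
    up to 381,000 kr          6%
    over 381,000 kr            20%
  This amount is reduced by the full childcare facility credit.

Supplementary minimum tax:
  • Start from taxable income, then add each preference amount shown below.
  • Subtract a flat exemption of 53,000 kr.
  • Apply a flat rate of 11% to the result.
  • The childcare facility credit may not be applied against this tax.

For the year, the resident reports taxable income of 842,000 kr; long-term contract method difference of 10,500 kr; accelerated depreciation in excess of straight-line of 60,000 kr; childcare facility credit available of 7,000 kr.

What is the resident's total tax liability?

General income tax:
  381,000 kr × 6% = 22,860 kr
  461,000 kr × 20% = 92,200 kr
  → 115,060 kr
  Less childcare facility credit 7,000 kr → 108,060 kr

Supplementary minimum tax:
  Adjusted income: 842,000 kr + 10,500 kr + 60,000 kr = 912,500 kr
  Less exemption 53,000 kr → base 859,500 kr
  859,500 kr × 11% = 94,545 kr

108,060 kr > 94,545 kr, so the general income tax governs.

108,060 kr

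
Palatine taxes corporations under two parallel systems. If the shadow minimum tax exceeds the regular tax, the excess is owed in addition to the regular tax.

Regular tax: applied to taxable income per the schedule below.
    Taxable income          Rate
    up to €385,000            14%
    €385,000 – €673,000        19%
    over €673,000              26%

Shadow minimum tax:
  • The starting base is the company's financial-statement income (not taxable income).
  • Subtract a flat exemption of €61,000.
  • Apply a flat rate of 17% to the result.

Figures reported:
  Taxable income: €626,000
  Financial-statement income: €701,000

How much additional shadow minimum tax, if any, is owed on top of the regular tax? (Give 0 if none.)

€9,110

Shadow minimum tax:
  Base (financial-statement income): €701,000
  Less exemption €61,000 → base €640,000
  €640,000 × 17% = €108,800

Regular tax:
  €385,000 × 14% = €53,900
  €241,000 × 19% = €45,790
  → €99,690

Excess of shadow minimum tax over regular tax: €108,800 − €99,690 = €9,110.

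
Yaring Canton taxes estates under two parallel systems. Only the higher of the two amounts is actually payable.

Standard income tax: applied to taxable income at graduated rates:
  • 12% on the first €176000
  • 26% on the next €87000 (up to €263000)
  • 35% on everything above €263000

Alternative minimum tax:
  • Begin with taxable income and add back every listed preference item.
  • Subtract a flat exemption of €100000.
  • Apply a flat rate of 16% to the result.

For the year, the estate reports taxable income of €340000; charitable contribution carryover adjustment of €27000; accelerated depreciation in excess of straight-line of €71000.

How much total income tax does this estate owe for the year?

Standard income tax:
  €176000 × 12% = €21120
  €87000 × 26% = €22620
  €77000 × 35% = €26950
  → €70690

Alternative minimum tax:
  Adjusted income: €340000 + €27000 + €71000 = €438000
  Less exemption €100000 → base €338000
  €338000 × 16% = €54080

€70690 > €54080, so the standard income tax governs.

€70690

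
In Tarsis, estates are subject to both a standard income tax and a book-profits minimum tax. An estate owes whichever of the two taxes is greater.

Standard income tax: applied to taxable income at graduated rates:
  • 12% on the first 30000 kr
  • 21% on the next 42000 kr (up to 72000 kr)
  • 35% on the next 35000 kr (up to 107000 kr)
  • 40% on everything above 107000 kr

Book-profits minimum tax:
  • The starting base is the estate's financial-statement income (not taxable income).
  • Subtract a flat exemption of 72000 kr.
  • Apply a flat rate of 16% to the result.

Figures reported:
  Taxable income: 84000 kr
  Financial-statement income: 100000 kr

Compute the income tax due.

16620 kr

Book-profits minimum tax:
  Base (financial-statement income): 100000 kr
  Less exemption 72000 kr → base 28000 kr
  28000 kr × 16% = 4480 kr

Standard income tax:
  30000 kr × 12% = 3600 kr
  42000 kr × 21% = 8820 kr
  12000 kr × 35% = 4200 kr
  → 16620 kr

16620 kr > 4480 kr, so the standard income tax governs.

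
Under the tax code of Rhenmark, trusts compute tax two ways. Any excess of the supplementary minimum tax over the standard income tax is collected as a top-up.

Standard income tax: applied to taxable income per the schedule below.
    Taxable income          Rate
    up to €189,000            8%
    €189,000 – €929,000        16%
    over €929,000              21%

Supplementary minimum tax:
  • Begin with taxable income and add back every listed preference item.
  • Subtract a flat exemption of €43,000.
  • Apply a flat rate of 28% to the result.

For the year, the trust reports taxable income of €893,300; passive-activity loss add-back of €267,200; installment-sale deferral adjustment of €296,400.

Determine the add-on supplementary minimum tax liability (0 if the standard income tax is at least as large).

Standard income tax:
  €189,000 × 8% = €15,120
  €704,300 × 16% = €112,688
  → €127,808

Supplementary minimum tax:
  Adjusted income: €893,300 + €267,200 + €296,400 = €1,456,900
  Less exemption €43,000 → base €1,413,900
  €1,413,900 × 28% = €395,892

Excess of supplementary minimum tax over standard income tax: €395,892 − €127,808 = €268,084.

€268,084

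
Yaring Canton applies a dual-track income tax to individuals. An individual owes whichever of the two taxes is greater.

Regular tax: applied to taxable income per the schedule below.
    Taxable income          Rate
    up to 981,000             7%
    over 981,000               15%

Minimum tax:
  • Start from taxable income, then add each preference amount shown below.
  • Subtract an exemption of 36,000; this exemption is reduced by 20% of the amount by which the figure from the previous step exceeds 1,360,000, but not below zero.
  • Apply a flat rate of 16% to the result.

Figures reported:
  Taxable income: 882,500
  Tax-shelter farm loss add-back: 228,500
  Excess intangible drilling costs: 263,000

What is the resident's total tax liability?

Minimum tax:
  Adjusted income: 882,500 + 228,500 + 263,000 = 1,374,000
  Exemption: 36,000 − 20% × (1,374,000 − 1,360,000) = 36,000 − 2,800 = 33,200
  Base: 1,374,000 − 33,200 = 1,340,800
  1,340,800 × 16% = 214,528

Regular tax:
  882,500 × 7% = 61,775

214,528 > 61,775, so the minimum tax is the binding amount.

214,528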